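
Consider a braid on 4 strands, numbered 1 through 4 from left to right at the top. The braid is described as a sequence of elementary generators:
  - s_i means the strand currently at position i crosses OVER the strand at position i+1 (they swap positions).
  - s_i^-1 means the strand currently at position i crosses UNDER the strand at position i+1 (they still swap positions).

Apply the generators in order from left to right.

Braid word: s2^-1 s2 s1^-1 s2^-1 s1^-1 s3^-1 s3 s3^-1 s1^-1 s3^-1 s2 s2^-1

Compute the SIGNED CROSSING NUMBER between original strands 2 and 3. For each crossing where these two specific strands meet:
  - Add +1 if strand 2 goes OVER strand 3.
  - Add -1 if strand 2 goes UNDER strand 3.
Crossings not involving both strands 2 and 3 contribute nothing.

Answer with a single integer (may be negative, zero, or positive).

Answer: -2

Derivation:
Gen 1: 2 under 3. Both 2&3? yes. Contrib: -1. Sum: -1
Gen 2: 3 over 2. Both 2&3? yes. Contrib: -1. Sum: -2
Gen 3: crossing 1x2. Both 2&3? no. Sum: -2
Gen 4: crossing 1x3. Both 2&3? no. Sum: -2
Gen 5: 2 under 3. Both 2&3? yes. Contrib: -1. Sum: -3
Gen 6: crossing 1x4. Both 2&3? no. Sum: -3
Gen 7: crossing 4x1. Both 2&3? no. Sum: -3
Gen 8: crossing 1x4. Both 2&3? no. Sum: -3
Gen 9: 3 under 2. Both 2&3? yes. Contrib: +1. Sum: -2
Gen 10: crossing 4x1. Both 2&3? no. Sum: -2
Gen 11: crossing 3x1. Both 2&3? no. Sum: -2
Gen 12: crossing 1x3. Both 2&3? no. Sum: -2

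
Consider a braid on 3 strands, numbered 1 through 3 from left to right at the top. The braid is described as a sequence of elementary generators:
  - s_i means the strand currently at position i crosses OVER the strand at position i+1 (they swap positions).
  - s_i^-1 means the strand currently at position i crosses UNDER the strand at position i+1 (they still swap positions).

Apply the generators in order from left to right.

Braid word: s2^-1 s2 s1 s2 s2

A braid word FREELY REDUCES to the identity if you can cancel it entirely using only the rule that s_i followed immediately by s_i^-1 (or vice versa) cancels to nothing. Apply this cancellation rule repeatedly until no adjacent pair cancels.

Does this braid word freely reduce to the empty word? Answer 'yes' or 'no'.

Answer: no

Derivation:
Gen 1 (s2^-1): push. Stack: [s2^-1]
Gen 2 (s2): cancels prior s2^-1. Stack: []
Gen 3 (s1): push. Stack: [s1]
Gen 4 (s2): push. Stack: [s1 s2]
Gen 5 (s2): push. Stack: [s1 s2 s2]
Reduced word: s1 s2 s2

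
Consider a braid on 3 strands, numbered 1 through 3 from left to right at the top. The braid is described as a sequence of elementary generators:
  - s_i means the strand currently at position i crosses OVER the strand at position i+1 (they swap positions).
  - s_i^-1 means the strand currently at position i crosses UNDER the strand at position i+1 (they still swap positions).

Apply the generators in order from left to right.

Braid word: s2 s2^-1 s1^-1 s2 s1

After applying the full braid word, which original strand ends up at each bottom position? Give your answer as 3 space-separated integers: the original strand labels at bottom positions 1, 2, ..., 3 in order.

Gen 1 (s2): strand 2 crosses over strand 3. Perm now: [1 3 2]
Gen 2 (s2^-1): strand 3 crosses under strand 2. Perm now: [1 2 3]
Gen 3 (s1^-1): strand 1 crosses under strand 2. Perm now: [2 1 3]
Gen 4 (s2): strand 1 crosses over strand 3. Perm now: [2 3 1]
Gen 5 (s1): strand 2 crosses over strand 3. Perm now: [3 2 1]

Answer: 3 2 1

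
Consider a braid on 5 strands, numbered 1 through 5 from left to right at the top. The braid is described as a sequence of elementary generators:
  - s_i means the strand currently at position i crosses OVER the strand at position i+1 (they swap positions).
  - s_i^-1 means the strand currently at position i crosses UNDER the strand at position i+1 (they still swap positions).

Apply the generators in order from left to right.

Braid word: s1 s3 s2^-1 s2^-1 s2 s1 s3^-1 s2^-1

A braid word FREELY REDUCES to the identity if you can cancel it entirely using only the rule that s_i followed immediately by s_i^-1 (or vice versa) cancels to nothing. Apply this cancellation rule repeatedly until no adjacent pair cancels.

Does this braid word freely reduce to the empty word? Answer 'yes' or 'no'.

Gen 1 (s1): push. Stack: [s1]
Gen 2 (s3): push. Stack: [s1 s3]
Gen 3 (s2^-1): push. Stack: [s1 s3 s2^-1]
Gen 4 (s2^-1): push. Stack: [s1 s3 s2^-1 s2^-1]
Gen 5 (s2): cancels prior s2^-1. Stack: [s1 s3 s2^-1]
Gen 6 (s1): push. Stack: [s1 s3 s2^-1 s1]
Gen 7 (s3^-1): push. Stack: [s1 s3 s2^-1 s1 s3^-1]
Gen 8 (s2^-1): push. Stack: [s1 s3 s2^-1 s1 s3^-1 s2^-1]
Reduced word: s1 s3 s2^-1 s1 s3^-1 s2^-1

Answer: no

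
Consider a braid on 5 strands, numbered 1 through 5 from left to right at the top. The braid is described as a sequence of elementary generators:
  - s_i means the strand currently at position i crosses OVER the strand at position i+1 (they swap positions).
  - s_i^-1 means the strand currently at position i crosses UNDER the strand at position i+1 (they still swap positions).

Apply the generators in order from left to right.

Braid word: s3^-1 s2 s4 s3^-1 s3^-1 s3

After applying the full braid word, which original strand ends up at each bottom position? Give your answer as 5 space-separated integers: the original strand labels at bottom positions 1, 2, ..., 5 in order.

Answer: 1 4 5 2 3

Derivation:
Gen 1 (s3^-1): strand 3 crosses under strand 4. Perm now: [1 2 4 3 5]
Gen 2 (s2): strand 2 crosses over strand 4. Perm now: [1 4 2 3 5]
Gen 3 (s4): strand 3 crosses over strand 5. Perm now: [1 4 2 5 3]
Gen 4 (s3^-1): strand 2 crosses under strand 5. Perm now: [1 4 5 2 3]
Gen 5 (s3^-1): strand 5 crosses under strand 2. Perm now: [1 4 2 5 3]
Gen 6 (s3): strand 2 crosses over strand 5. Perm now: [1 4 5 2 3]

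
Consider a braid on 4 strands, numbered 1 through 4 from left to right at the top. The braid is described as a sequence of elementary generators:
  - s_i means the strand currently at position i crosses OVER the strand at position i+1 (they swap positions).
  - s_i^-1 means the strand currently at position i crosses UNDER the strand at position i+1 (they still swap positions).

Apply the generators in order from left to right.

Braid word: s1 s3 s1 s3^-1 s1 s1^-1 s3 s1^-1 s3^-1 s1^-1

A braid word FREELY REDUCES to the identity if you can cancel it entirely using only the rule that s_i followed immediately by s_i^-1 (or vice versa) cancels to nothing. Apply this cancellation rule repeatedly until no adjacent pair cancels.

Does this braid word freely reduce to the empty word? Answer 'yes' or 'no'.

Gen 1 (s1): push. Stack: [s1]
Gen 2 (s3): push. Stack: [s1 s3]
Gen 3 (s1): push. Stack: [s1 s3 s1]
Gen 4 (s3^-1): push. Stack: [s1 s3 s1 s3^-1]
Gen 5 (s1): push. Stack: [s1 s3 s1 s3^-1 s1]
Gen 6 (s1^-1): cancels prior s1. Stack: [s1 s3 s1 s3^-1]
Gen 7 (s3): cancels prior s3^-1. Stack: [s1 s3 s1]
Gen 8 (s1^-1): cancels prior s1. Stack: [s1 s3]
Gen 9 (s3^-1): cancels prior s3. Stack: [s1]
Gen 10 (s1^-1): cancels prior s1. Stack: []
Reduced word: (empty)

Answer: yes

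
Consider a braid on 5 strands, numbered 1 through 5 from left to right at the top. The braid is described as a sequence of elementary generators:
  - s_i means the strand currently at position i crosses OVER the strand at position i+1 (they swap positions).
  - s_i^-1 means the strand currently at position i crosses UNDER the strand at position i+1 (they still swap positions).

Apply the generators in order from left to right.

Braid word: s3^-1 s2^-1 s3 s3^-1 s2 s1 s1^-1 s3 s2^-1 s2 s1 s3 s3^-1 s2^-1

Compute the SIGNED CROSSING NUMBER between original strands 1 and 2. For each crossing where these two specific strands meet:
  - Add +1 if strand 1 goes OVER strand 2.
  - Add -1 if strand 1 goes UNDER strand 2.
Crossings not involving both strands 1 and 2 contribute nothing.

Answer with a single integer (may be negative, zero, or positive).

Gen 1: crossing 3x4. Both 1&2? no. Sum: 0
Gen 2: crossing 2x4. Both 1&2? no. Sum: 0
Gen 3: crossing 2x3. Both 1&2? no. Sum: 0
Gen 4: crossing 3x2. Both 1&2? no. Sum: 0
Gen 5: crossing 4x2. Both 1&2? no. Sum: 0
Gen 6: 1 over 2. Both 1&2? yes. Contrib: +1. Sum: 1
Gen 7: 2 under 1. Both 1&2? yes. Contrib: +1. Sum: 2
Gen 8: crossing 4x3. Both 1&2? no. Sum: 2
Gen 9: crossing 2x3. Both 1&2? no. Sum: 2
Gen 10: crossing 3x2. Both 1&2? no. Sum: 2
Gen 11: 1 over 2. Both 1&2? yes. Contrib: +1. Sum: 3
Gen 12: crossing 3x4. Both 1&2? no. Sum: 3
Gen 13: crossing 4x3. Both 1&2? no. Sum: 3
Gen 14: crossing 1x3. Both 1&2? no. Sum: 3

Answer: 3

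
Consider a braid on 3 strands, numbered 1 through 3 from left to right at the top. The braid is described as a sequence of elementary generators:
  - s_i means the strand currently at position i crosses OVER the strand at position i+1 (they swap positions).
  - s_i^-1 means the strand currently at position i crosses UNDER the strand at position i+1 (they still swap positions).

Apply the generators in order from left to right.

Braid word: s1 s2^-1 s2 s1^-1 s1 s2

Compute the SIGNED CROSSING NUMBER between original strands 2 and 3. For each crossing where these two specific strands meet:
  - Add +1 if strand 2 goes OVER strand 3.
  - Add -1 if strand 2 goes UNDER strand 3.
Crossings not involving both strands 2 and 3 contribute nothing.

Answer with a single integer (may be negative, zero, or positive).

Gen 1: crossing 1x2. Both 2&3? no. Sum: 0
Gen 2: crossing 1x3. Both 2&3? no. Sum: 0
Gen 3: crossing 3x1. Both 2&3? no. Sum: 0
Gen 4: crossing 2x1. Both 2&3? no. Sum: 0
Gen 5: crossing 1x2. Both 2&3? no. Sum: 0
Gen 6: crossing 1x3. Both 2&3? no. Sum: 0

Answer: 0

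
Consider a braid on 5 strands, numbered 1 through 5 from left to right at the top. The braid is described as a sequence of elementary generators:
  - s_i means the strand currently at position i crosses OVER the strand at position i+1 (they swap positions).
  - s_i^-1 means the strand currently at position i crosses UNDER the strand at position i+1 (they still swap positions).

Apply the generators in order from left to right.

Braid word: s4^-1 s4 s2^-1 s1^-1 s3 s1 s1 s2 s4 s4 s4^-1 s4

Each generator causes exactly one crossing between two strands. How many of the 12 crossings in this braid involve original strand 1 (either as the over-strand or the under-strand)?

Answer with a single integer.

Gen 1: crossing 4x5. Involves strand 1? no. Count so far: 0
Gen 2: crossing 5x4. Involves strand 1? no. Count so far: 0
Gen 3: crossing 2x3. Involves strand 1? no. Count so far: 0
Gen 4: crossing 1x3. Involves strand 1? yes. Count so far: 1
Gen 5: crossing 2x4. Involves strand 1? no. Count so far: 1
Gen 6: crossing 3x1. Involves strand 1? yes. Count so far: 2
Gen 7: crossing 1x3. Involves strand 1? yes. Count so far: 3
Gen 8: crossing 1x4. Involves strand 1? yes. Count so far: 4
Gen 9: crossing 2x5. Involves strand 1? no. Count so far: 4
Gen 10: crossing 5x2. Involves strand 1? no. Count so far: 4
Gen 11: crossing 2x5. Involves strand 1? no. Count so far: 4
Gen 12: crossing 5x2. Involves strand 1? no. Count so far: 4

Answer: 4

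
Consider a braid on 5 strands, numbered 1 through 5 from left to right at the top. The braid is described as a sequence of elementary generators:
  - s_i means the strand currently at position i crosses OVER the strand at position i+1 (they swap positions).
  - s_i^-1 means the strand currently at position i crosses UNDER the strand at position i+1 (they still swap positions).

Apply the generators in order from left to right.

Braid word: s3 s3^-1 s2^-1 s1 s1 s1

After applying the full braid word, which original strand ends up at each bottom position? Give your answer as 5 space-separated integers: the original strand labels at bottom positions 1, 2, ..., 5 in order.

Gen 1 (s3): strand 3 crosses over strand 4. Perm now: [1 2 4 3 5]
Gen 2 (s3^-1): strand 4 crosses under strand 3. Perm now: [1 2 3 4 5]
Gen 3 (s2^-1): strand 2 crosses under strand 3. Perm now: [1 3 2 4 5]
Gen 4 (s1): strand 1 crosses over strand 3. Perm now: [3 1 2 4 5]
Gen 5 (s1): strand 3 crosses over strand 1. Perm now: [1 3 2 4 5]
Gen 6 (s1): strand 1 crosses over strand 3. Perm now: [3 1 2 4 5]

Answer: 3 1 2 4 5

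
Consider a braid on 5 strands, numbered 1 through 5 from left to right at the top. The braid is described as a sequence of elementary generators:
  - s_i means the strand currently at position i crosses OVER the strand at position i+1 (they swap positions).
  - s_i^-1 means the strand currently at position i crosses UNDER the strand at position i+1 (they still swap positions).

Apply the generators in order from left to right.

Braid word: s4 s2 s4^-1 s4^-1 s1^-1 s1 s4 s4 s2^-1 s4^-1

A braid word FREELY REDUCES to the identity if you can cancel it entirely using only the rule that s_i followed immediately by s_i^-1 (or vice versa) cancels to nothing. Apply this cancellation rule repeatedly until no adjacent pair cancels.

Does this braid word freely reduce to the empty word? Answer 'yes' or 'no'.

Gen 1 (s4): push. Stack: [s4]
Gen 2 (s2): push. Stack: [s4 s2]
Gen 3 (s4^-1): push. Stack: [s4 s2 s4^-1]
Gen 4 (s4^-1): push. Stack: [s4 s2 s4^-1 s4^-1]
Gen 5 (s1^-1): push. Stack: [s4 s2 s4^-1 s4^-1 s1^-1]
Gen 6 (s1): cancels prior s1^-1. Stack: [s4 s2 s4^-1 s4^-1]
Gen 7 (s4): cancels prior s4^-1. Stack: [s4 s2 s4^-1]
Gen 8 (s4): cancels prior s4^-1. Stack: [s4 s2]
Gen 9 (s2^-1): cancels prior s2. Stack: [s4]
Gen 10 (s4^-1): cancels prior s4. Stack: []
Reduced word: (empty)

Answer: yes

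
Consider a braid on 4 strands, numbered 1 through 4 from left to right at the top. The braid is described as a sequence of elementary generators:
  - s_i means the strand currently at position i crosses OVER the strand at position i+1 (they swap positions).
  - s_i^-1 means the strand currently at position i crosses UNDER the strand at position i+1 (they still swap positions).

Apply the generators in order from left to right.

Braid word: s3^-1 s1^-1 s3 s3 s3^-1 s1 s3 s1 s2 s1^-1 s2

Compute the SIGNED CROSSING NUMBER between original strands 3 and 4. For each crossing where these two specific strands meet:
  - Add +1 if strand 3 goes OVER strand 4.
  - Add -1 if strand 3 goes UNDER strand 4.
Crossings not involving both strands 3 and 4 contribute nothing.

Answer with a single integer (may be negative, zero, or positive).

Answer: 1

Derivation:
Gen 1: 3 under 4. Both 3&4? yes. Contrib: -1. Sum: -1
Gen 2: crossing 1x2. Both 3&4? no. Sum: -1
Gen 3: 4 over 3. Both 3&4? yes. Contrib: -1. Sum: -2
Gen 4: 3 over 4. Both 3&4? yes. Contrib: +1. Sum: -1
Gen 5: 4 under 3. Both 3&4? yes. Contrib: +1. Sum: 0
Gen 6: crossing 2x1. Both 3&4? no. Sum: 0
Gen 7: 3 over 4. Both 3&4? yes. Contrib: +1. Sum: 1
Gen 8: crossing 1x2. Both 3&4? no. Sum: 1
Gen 9: crossing 1x4. Both 3&4? no. Sum: 1
Gen 10: crossing 2x4. Both 3&4? no. Sum: 1
Gen 11: crossing 2x1. Both 3&4? no. Sum: 1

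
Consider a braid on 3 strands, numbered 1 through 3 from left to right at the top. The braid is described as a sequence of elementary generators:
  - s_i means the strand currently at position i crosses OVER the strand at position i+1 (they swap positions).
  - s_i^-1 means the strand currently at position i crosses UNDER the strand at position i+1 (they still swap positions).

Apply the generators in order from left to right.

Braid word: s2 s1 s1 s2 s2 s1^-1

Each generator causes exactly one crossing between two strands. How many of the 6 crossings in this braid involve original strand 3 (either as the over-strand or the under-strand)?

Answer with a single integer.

Gen 1: crossing 2x3. Involves strand 3? yes. Count so far: 1
Gen 2: crossing 1x3. Involves strand 3? yes. Count so far: 2
Gen 3: crossing 3x1. Involves strand 3? yes. Count so far: 3
Gen 4: crossing 3x2. Involves strand 3? yes. Count so far: 4
Gen 5: crossing 2x3. Involves strand 3? yes. Count so far: 5
Gen 6: crossing 1x3. Involves strand 3? yes. Count so far: 6

Answer: 6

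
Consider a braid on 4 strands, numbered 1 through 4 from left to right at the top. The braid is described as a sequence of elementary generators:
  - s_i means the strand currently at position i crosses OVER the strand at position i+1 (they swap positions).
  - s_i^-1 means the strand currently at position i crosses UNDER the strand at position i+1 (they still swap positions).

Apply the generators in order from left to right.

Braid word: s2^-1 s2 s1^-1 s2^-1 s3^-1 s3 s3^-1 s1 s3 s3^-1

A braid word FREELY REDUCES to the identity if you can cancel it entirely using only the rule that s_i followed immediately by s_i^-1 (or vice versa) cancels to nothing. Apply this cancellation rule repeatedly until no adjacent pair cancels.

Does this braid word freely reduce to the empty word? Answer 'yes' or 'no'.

Gen 1 (s2^-1): push. Stack: [s2^-1]
Gen 2 (s2): cancels prior s2^-1. Stack: []
Gen 3 (s1^-1): push. Stack: [s1^-1]
Gen 4 (s2^-1): push. Stack: [s1^-1 s2^-1]
Gen 5 (s3^-1): push. Stack: [s1^-1 s2^-1 s3^-1]
Gen 6 (s3): cancels prior s3^-1. Stack: [s1^-1 s2^-1]
Gen 7 (s3^-1): push. Stack: [s1^-1 s2^-1 s3^-1]
Gen 8 (s1): push. Stack: [s1^-1 s2^-1 s3^-1 s1]
Gen 9 (s3): push. Stack: [s1^-1 s2^-1 s3^-1 s1 s3]
Gen 10 (s3^-1): cancels prior s3. Stack: [s1^-1 s2^-1 s3^-1 s1]
Reduced word: s1^-1 s2^-1 s3^-1 s1

Answer: no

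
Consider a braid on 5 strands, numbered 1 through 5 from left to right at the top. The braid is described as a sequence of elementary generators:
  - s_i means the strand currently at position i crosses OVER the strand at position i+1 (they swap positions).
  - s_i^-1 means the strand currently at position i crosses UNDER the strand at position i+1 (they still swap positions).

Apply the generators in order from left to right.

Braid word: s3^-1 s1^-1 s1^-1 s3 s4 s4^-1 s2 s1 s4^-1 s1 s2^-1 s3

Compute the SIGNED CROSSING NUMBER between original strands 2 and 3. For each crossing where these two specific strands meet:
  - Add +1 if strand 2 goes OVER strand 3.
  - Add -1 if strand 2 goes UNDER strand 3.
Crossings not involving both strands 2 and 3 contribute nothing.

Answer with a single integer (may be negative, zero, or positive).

Gen 1: crossing 3x4. Both 2&3? no. Sum: 0
Gen 2: crossing 1x2. Both 2&3? no. Sum: 0
Gen 3: crossing 2x1. Both 2&3? no. Sum: 0
Gen 4: crossing 4x3. Both 2&3? no. Sum: 0
Gen 5: crossing 4x5. Both 2&3? no. Sum: 0
Gen 6: crossing 5x4. Both 2&3? no. Sum: 0
Gen 7: 2 over 3. Both 2&3? yes. Contrib: +1. Sum: 1
Gen 8: crossing 1x3. Both 2&3? no. Sum: 1
Gen 9: crossing 4x5. Both 2&3? no. Sum: 1
Gen 10: crossing 3x1. Both 2&3? no. Sum: 1
Gen 11: 3 under 2. Both 2&3? yes. Contrib: +1. Sum: 2
Gen 12: crossing 3x5. Both 2&3? no. Sum: 2

Answer: 2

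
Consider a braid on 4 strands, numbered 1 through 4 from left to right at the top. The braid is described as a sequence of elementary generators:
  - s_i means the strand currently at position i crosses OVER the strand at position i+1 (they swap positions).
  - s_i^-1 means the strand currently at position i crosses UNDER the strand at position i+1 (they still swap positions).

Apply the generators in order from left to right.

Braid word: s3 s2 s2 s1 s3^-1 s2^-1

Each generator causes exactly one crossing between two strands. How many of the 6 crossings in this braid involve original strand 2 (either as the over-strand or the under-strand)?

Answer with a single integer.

Gen 1: crossing 3x4. Involves strand 2? no. Count so far: 0
Gen 2: crossing 2x4. Involves strand 2? yes. Count so far: 1
Gen 3: crossing 4x2. Involves strand 2? yes. Count so far: 2
Gen 4: crossing 1x2. Involves strand 2? yes. Count so far: 3
Gen 5: crossing 4x3. Involves strand 2? no. Count so far: 3
Gen 6: crossing 1x3. Involves strand 2? no. Count so far: 3

Answer: 3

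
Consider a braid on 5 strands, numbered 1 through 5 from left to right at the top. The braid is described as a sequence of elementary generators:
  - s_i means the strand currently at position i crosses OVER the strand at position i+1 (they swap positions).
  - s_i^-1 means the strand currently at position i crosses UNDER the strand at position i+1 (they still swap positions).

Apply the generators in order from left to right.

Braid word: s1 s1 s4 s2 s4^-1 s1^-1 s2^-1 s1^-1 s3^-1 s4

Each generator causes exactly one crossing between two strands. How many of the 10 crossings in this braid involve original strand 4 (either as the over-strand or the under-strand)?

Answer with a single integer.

Gen 1: crossing 1x2. Involves strand 4? no. Count so far: 0
Gen 2: crossing 2x1. Involves strand 4? no. Count so far: 0
Gen 3: crossing 4x5. Involves strand 4? yes. Count so far: 1
Gen 4: crossing 2x3. Involves strand 4? no. Count so far: 1
Gen 5: crossing 5x4. Involves strand 4? yes. Count so far: 2
Gen 6: crossing 1x3. Involves strand 4? no. Count so far: 2
Gen 7: crossing 1x2. Involves strand 4? no. Count so far: 2
Gen 8: crossing 3x2. Involves strand 4? no. Count so far: 2
Gen 9: crossing 1x4. Involves strand 4? yes. Count so far: 3
Gen 10: crossing 1x5. Involves strand 4? no. Count so far: 3

Answer: 3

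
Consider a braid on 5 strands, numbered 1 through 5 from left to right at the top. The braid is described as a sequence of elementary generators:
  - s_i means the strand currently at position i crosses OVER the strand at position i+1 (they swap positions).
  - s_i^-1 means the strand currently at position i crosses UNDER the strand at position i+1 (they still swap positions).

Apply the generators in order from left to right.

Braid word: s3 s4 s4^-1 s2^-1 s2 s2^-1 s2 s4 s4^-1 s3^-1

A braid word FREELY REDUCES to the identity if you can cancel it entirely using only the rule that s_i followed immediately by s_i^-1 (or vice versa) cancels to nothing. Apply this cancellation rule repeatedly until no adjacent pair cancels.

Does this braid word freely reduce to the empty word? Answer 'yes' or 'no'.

Gen 1 (s3): push. Stack: [s3]
Gen 2 (s4): push. Stack: [s3 s4]
Gen 3 (s4^-1): cancels prior s4. Stack: [s3]
Gen 4 (s2^-1): push. Stack: [s3 s2^-1]
Gen 5 (s2): cancels prior s2^-1. Stack: [s3]
Gen 6 (s2^-1): push. Stack: [s3 s2^-1]
Gen 7 (s2): cancels prior s2^-1. Stack: [s3]
Gen 8 (s4): push. Stack: [s3 s4]
Gen 9 (s4^-1): cancels prior s4. Stack: [s3]
Gen 10 (s3^-1): cancels prior s3. Stack: []
Reduced word: (empty)

Answer: yes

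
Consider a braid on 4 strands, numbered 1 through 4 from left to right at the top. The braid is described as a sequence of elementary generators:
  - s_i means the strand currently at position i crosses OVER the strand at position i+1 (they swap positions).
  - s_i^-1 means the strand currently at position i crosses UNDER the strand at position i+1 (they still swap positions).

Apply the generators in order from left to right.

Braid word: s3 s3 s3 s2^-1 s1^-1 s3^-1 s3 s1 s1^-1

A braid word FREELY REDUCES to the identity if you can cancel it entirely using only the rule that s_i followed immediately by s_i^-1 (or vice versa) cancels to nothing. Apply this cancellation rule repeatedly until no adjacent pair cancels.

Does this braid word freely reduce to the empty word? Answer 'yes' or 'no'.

Answer: no

Derivation:
Gen 1 (s3): push. Stack: [s3]
Gen 2 (s3): push. Stack: [s3 s3]
Gen 3 (s3): push. Stack: [s3 s3 s3]
Gen 4 (s2^-1): push. Stack: [s3 s3 s3 s2^-1]
Gen 5 (s1^-1): push. Stack: [s3 s3 s3 s2^-1 s1^-1]
Gen 6 (s3^-1): push. Stack: [s3 s3 s3 s2^-1 s1^-1 s3^-1]
Gen 7 (s3): cancels prior s3^-1. Stack: [s3 s3 s3 s2^-1 s1^-1]
Gen 8 (s1): cancels prior s1^-1. Stack: [s3 s3 s3 s2^-1]
Gen 9 (s1^-1): push. Stack: [s3 s3 s3 s2^-1 s1^-1]
Reduced word: s3 s3 s3 s2^-1 s1^-1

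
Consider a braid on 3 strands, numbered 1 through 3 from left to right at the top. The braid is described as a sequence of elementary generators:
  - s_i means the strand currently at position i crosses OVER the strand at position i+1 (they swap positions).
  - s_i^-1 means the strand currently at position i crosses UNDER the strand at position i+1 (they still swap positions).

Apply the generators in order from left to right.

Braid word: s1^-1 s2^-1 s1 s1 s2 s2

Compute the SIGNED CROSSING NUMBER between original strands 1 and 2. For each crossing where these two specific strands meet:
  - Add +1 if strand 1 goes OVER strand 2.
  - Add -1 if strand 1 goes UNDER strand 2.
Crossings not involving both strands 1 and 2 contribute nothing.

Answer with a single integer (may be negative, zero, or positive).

Gen 1: 1 under 2. Both 1&2? yes. Contrib: -1. Sum: -1
Gen 2: crossing 1x3. Both 1&2? no. Sum: -1
Gen 3: crossing 2x3. Both 1&2? no. Sum: -1
Gen 4: crossing 3x2. Both 1&2? no. Sum: -1
Gen 5: crossing 3x1. Both 1&2? no. Sum: -1
Gen 6: crossing 1x3. Both 1&2? no. Sum: -1

Answer: -1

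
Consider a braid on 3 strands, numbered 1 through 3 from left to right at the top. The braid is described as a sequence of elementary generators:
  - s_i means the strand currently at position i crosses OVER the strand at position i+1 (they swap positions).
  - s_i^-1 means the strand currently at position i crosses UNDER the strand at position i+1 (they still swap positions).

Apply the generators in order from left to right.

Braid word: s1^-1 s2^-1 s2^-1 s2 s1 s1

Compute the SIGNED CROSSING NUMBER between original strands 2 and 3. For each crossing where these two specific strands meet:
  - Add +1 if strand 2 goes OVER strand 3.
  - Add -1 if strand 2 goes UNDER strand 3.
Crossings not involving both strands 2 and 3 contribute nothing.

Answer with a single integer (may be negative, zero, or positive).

Answer: 0

Derivation:
Gen 1: crossing 1x2. Both 2&3? no. Sum: 0
Gen 2: crossing 1x3. Both 2&3? no. Sum: 0
Gen 3: crossing 3x1. Both 2&3? no. Sum: 0
Gen 4: crossing 1x3. Both 2&3? no. Sum: 0
Gen 5: 2 over 3. Both 2&3? yes. Contrib: +1. Sum: 1
Gen 6: 3 over 2. Both 2&3? yes. Contrib: -1. Sum: 0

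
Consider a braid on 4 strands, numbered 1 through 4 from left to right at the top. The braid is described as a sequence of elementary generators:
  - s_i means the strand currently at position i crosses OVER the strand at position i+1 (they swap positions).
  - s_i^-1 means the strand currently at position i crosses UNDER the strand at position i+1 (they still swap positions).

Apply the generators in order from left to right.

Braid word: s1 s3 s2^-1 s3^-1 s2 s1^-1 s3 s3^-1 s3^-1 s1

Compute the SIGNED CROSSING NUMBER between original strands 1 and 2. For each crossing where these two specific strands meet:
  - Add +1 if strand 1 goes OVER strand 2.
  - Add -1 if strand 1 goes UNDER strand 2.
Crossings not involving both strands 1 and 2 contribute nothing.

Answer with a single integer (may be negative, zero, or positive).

Gen 1: 1 over 2. Both 1&2? yes. Contrib: +1. Sum: 1
Gen 2: crossing 3x4. Both 1&2? no. Sum: 1
Gen 3: crossing 1x4. Both 1&2? no. Sum: 1
Gen 4: crossing 1x3. Both 1&2? no. Sum: 1
Gen 5: crossing 4x3. Both 1&2? no. Sum: 1
Gen 6: crossing 2x3. Both 1&2? no. Sum: 1
Gen 7: crossing 4x1. Both 1&2? no. Sum: 1
Gen 8: crossing 1x4. Both 1&2? no. Sum: 1
Gen 9: crossing 4x1. Both 1&2? no. Sum: 1
Gen 10: crossing 3x2. Both 1&2? no. Sum: 1

Answer: 1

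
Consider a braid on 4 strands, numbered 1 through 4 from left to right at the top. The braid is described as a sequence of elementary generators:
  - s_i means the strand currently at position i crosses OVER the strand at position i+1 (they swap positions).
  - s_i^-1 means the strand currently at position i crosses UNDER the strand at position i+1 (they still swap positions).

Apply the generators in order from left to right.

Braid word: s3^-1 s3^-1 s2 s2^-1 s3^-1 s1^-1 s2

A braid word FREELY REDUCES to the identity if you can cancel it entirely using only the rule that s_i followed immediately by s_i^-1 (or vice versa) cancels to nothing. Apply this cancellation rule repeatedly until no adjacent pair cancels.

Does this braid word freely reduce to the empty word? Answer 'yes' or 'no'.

Answer: no

Derivation:
Gen 1 (s3^-1): push. Stack: [s3^-1]
Gen 2 (s3^-1): push. Stack: [s3^-1 s3^-1]
Gen 3 (s2): push. Stack: [s3^-1 s3^-1 s2]
Gen 4 (s2^-1): cancels prior s2. Stack: [s3^-1 s3^-1]
Gen 5 (s3^-1): push. Stack: [s3^-1 s3^-1 s3^-1]
Gen 6 (s1^-1): push. Stack: [s3^-1 s3^-1 s3^-1 s1^-1]
Gen 7 (s2): push. Stack: [s3^-1 s3^-1 s3^-1 s1^-1 s2]
Reduced word: s3^-1 s3^-1 s3^-1 s1^-1 s2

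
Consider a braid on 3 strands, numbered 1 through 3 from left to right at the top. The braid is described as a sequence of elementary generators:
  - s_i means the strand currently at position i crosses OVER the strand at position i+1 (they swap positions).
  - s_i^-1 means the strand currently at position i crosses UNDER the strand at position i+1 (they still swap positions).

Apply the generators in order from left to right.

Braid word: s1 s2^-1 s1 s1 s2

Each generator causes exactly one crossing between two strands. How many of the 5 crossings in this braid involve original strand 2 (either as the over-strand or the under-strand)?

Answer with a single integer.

Answer: 3

Derivation:
Gen 1: crossing 1x2. Involves strand 2? yes. Count so far: 1
Gen 2: crossing 1x3. Involves strand 2? no. Count so far: 1
Gen 3: crossing 2x3. Involves strand 2? yes. Count so far: 2
Gen 4: crossing 3x2. Involves strand 2? yes. Count so far: 3
Gen 5: crossing 3x1. Involves strand 2? no. Count so far: 3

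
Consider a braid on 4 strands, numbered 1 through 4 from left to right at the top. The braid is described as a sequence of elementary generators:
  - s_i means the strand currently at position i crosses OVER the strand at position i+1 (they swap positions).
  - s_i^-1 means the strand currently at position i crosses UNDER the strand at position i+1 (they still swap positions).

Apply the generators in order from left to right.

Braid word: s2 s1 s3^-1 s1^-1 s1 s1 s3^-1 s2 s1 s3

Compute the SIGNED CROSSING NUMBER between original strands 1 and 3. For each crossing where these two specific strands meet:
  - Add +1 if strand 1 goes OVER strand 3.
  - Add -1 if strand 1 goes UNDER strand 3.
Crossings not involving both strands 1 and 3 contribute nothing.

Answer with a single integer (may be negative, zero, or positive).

Gen 1: crossing 2x3. Both 1&3? no. Sum: 0
Gen 2: 1 over 3. Both 1&3? yes. Contrib: +1. Sum: 1
Gen 3: crossing 2x4. Both 1&3? no. Sum: 1
Gen 4: 3 under 1. Both 1&3? yes. Contrib: +1. Sum: 2
Gen 5: 1 over 3. Both 1&3? yes. Contrib: +1. Sum: 3
Gen 6: 3 over 1. Both 1&3? yes. Contrib: -1. Sum: 2
Gen 7: crossing 4x2. Both 1&3? no. Sum: 2
Gen 8: crossing 3x2. Both 1&3? no. Sum: 2
Gen 9: crossing 1x2. Both 1&3? no. Sum: 2
Gen 10: crossing 3x4. Both 1&3? no. Sum: 2

Answer: 2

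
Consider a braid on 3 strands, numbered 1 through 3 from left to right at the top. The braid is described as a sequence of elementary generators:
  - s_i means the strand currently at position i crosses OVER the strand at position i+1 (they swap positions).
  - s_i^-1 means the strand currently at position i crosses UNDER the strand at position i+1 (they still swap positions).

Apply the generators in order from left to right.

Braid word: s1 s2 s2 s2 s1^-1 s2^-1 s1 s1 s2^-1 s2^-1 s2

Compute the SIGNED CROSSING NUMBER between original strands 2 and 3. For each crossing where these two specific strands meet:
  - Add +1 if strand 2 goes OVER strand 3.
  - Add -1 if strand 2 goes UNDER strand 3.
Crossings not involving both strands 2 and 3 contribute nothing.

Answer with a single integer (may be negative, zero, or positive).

Gen 1: crossing 1x2. Both 2&3? no. Sum: 0
Gen 2: crossing 1x3. Both 2&3? no. Sum: 0
Gen 3: crossing 3x1. Both 2&3? no. Sum: 0
Gen 4: crossing 1x3. Both 2&3? no. Sum: 0
Gen 5: 2 under 3. Both 2&3? yes. Contrib: -1. Sum: -1
Gen 6: crossing 2x1. Both 2&3? no. Sum: -1
Gen 7: crossing 3x1. Both 2&3? no. Sum: -1
Gen 8: crossing 1x3. Both 2&3? no. Sum: -1
Gen 9: crossing 1x2. Both 2&3? no. Sum: -1
Gen 10: crossing 2x1. Both 2&3? no. Sum: -1
Gen 11: crossing 1x2. Both 2&3? no. Sum: -1

Answer: -1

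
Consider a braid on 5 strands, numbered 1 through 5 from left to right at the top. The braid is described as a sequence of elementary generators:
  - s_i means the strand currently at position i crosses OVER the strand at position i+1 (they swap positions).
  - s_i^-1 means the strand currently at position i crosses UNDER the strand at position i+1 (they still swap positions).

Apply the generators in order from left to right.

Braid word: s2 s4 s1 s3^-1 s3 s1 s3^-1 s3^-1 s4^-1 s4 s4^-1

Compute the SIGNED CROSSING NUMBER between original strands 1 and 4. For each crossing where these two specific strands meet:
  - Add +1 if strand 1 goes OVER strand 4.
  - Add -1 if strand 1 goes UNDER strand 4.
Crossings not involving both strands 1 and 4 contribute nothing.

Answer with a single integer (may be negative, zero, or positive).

Gen 1: crossing 2x3. Both 1&4? no. Sum: 0
Gen 2: crossing 4x5. Both 1&4? no. Sum: 0
Gen 3: crossing 1x3. Both 1&4? no. Sum: 0
Gen 4: crossing 2x5. Both 1&4? no. Sum: 0
Gen 5: crossing 5x2. Both 1&4? no. Sum: 0
Gen 6: crossing 3x1. Both 1&4? no. Sum: 0
Gen 7: crossing 2x5. Both 1&4? no. Sum: 0
Gen 8: crossing 5x2. Both 1&4? no. Sum: 0
Gen 9: crossing 5x4. Both 1&4? no. Sum: 0
Gen 10: crossing 4x5. Both 1&4? no. Sum: 0
Gen 11: crossing 5x4. Both 1&4? no. Sum: 0

Answer: 0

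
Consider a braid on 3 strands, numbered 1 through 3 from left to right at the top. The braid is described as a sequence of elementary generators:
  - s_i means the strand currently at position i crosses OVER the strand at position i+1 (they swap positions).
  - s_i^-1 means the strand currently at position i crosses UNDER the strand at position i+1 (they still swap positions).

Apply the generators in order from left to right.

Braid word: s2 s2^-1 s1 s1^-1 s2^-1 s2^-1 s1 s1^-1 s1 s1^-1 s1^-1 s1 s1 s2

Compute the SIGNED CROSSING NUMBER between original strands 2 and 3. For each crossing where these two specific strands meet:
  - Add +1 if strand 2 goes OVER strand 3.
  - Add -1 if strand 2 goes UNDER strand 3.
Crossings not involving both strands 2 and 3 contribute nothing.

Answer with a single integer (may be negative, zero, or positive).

Gen 1: 2 over 3. Both 2&3? yes. Contrib: +1. Sum: 1
Gen 2: 3 under 2. Both 2&3? yes. Contrib: +1. Sum: 2
Gen 3: crossing 1x2. Both 2&3? no. Sum: 2
Gen 4: crossing 2x1. Both 2&3? no. Sum: 2
Gen 5: 2 under 3. Both 2&3? yes. Contrib: -1. Sum: 1
Gen 6: 3 under 2. Both 2&3? yes. Contrib: +1. Sum: 2
Gen 7: crossing 1x2. Both 2&3? no. Sum: 2
Gen 8: crossing 2x1. Both 2&3? no. Sum: 2
Gen 9: crossing 1x2. Both 2&3? no. Sum: 2
Gen 10: crossing 2x1. Both 2&3? no. Sum: 2
Gen 11: crossing 1x2. Both 2&3? no. Sum: 2
Gen 12: crossing 2x1. Both 2&3? no. Sum: 2
Gen 13: crossing 1x2. Both 2&3? no. Sum: 2
Gen 14: crossing 1x3. Both 2&3? no. Sum: 2

Answer: 2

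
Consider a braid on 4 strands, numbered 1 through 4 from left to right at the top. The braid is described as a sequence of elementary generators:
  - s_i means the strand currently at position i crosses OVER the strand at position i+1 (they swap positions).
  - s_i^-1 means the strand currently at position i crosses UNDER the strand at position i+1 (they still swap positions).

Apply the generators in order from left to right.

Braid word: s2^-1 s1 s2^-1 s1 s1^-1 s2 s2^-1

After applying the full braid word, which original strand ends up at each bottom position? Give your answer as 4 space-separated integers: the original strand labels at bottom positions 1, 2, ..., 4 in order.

Gen 1 (s2^-1): strand 2 crosses under strand 3. Perm now: [1 3 2 4]
Gen 2 (s1): strand 1 crosses over strand 3. Perm now: [3 1 2 4]
Gen 3 (s2^-1): strand 1 crosses under strand 2. Perm now: [3 2 1 4]
Gen 4 (s1): strand 3 crosses over strand 2. Perm now: [2 3 1 4]
Gen 5 (s1^-1): strand 2 crosses under strand 3. Perm now: [3 2 1 4]
Gen 6 (s2): strand 2 crosses over strand 1. Perm now: [3 1 2 4]
Gen 7 (s2^-1): strand 1 crosses under strand 2. Perm now: [3 2 1 4]

Answer: 3 2 1 4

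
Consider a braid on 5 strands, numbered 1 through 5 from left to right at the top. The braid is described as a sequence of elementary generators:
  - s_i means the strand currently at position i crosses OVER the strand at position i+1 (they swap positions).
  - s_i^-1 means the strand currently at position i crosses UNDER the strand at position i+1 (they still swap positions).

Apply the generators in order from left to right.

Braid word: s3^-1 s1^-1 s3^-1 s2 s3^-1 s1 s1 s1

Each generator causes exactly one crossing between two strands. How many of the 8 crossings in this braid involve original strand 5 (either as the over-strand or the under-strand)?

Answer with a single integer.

Answer: 0

Derivation:
Gen 1: crossing 3x4. Involves strand 5? no. Count so far: 0
Gen 2: crossing 1x2. Involves strand 5? no. Count so far: 0
Gen 3: crossing 4x3. Involves strand 5? no. Count so far: 0
Gen 4: crossing 1x3. Involves strand 5? no. Count so far: 0
Gen 5: crossing 1x4. Involves strand 5? no. Count so far: 0
Gen 6: crossing 2x3. Involves strand 5? no. Count so far: 0
Gen 7: crossing 3x2. Involves strand 5? no. Count so far: 0
Gen 8: crossing 2x3. Involves strand 5? no. Count so far: 0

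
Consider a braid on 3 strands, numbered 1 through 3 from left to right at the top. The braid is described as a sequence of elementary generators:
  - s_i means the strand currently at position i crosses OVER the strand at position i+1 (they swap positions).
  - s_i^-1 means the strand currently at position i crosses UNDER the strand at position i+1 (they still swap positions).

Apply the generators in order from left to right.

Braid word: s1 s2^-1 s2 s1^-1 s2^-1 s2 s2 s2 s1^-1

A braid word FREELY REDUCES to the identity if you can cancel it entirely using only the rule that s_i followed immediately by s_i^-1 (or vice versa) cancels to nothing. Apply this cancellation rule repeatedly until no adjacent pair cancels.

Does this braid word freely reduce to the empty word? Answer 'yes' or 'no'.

Gen 1 (s1): push. Stack: [s1]
Gen 2 (s2^-1): push. Stack: [s1 s2^-1]
Gen 3 (s2): cancels prior s2^-1. Stack: [s1]
Gen 4 (s1^-1): cancels prior s1. Stack: []
Gen 5 (s2^-1): push. Stack: [s2^-1]
Gen 6 (s2): cancels prior s2^-1. Stack: []
Gen 7 (s2): push. Stack: [s2]
Gen 8 (s2): push. Stack: [s2 s2]
Gen 9 (s1^-1): push. Stack: [s2 s2 s1^-1]
Reduced word: s2 s2 s1^-1

Answer: no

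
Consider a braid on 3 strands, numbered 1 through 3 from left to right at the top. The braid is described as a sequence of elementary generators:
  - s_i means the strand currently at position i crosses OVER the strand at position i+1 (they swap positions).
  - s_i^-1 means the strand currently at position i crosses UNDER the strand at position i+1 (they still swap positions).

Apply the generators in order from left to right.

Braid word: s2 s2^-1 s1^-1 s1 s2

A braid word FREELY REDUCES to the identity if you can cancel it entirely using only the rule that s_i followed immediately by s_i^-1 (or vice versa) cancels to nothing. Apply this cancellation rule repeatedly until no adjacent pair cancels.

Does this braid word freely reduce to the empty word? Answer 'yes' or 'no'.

Answer: no

Derivation:
Gen 1 (s2): push. Stack: [s2]
Gen 2 (s2^-1): cancels prior s2. Stack: []
Gen 3 (s1^-1): push. Stack: [s1^-1]
Gen 4 (s1): cancels prior s1^-1. Stack: []
Gen 5 (s2): push. Stack: [s2]
Reduced word: s2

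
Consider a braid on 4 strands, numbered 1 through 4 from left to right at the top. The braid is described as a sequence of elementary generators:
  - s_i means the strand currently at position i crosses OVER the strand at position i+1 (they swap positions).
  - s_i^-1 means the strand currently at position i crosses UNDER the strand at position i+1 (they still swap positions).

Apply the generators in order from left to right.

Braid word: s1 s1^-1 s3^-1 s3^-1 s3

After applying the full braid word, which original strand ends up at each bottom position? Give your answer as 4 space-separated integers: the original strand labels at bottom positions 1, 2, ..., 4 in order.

Gen 1 (s1): strand 1 crosses over strand 2. Perm now: [2 1 3 4]
Gen 2 (s1^-1): strand 2 crosses under strand 1. Perm now: [1 2 3 4]
Gen 3 (s3^-1): strand 3 crosses under strand 4. Perm now: [1 2 4 3]
Gen 4 (s3^-1): strand 4 crosses under strand 3. Perm now: [1 2 3 4]
Gen 5 (s3): strand 3 crosses over strand 4. Perm now: [1 2 4 3]

Answer: 1 2 4 3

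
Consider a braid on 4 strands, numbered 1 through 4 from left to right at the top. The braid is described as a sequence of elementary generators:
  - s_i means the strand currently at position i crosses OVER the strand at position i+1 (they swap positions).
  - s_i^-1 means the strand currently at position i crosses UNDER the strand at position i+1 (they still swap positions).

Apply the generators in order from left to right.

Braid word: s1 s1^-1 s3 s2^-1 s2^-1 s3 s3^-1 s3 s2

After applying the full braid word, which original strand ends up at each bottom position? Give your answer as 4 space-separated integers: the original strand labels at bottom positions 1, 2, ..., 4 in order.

Answer: 1 3 2 4

Derivation:
Gen 1 (s1): strand 1 crosses over strand 2. Perm now: [2 1 3 4]
Gen 2 (s1^-1): strand 2 crosses under strand 1. Perm now: [1 2 3 4]
Gen 3 (s3): strand 3 crosses over strand 4. Perm now: [1 2 4 3]
Gen 4 (s2^-1): strand 2 crosses under strand 4. Perm now: [1 4 2 3]
Gen 5 (s2^-1): strand 4 crosses under strand 2. Perm now: [1 2 4 3]
Gen 6 (s3): strand 4 crosses over strand 3. Perm now: [1 2 3 4]
Gen 7 (s3^-1): strand 3 crosses under strand 4. Perm now: [1 2 4 3]
Gen 8 (s3): strand 4 crosses over strand 3. Perm now: [1 2 3 4]
Gen 9 (s2): strand 2 crosses over strand 3. Perm now: [1 3 2 4]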